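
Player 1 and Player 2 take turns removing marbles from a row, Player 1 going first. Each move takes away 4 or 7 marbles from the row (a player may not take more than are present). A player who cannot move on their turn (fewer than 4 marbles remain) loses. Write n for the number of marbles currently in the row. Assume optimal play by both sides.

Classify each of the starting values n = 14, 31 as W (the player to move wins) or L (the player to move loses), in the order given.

14: L, 31: W

Build the W/L table. Terminal = L. A non-terminal position is W if it has a move to some L; otherwise it is L.
n=0: no move → L
n=1: no move → L
n=2: no move → L
n=3: no move → L
n=4: can move to 0, which is L ⇒ W
n=5: can move to 1, which is L ⇒ W
n=6: can move to 2, which is L ⇒ W
n=7: can move to 3, which is L ⇒ W
n=8: can move to 1, which is L ⇒ W
n=9: can move to 2, which is L ⇒ W
n=10: can move to 3, which is L ⇒ W
n=11: moves to 7(W), 4(W); every one is W ⇒ L
n=12: moves to 8(W), 5(W); every one is W ⇒ L
n=13: moves to 9(W), 6(W); every one is W ⇒ L
n=14: moves to 10(W), 7(W); every one is W ⇒ L
n=15: can move to 11, which is L ⇒ W
n=16: can move to 12, which is L ⇒ W
n=17: can move to 13, which is L ⇒ W
n=18: can move to 14, which is L ⇒ W
n=19: can move to 12, which is L ⇒ W
n=20: can move to 13, which is L ⇒ W
n=21: can move to 14, which is L ⇒ W
n=22: moves to 18(W), 15(W); every one is W ⇒ L
n=23: moves to 19(W), 16(W); every one is W ⇒ L
n=24: moves to 20(W), 17(W); every one is W ⇒ L
n=25: moves to 21(W), 18(W); every one is W ⇒ L
n=26: can move to 22, which is L ⇒ W
n=27: can move to 23, which is L ⇒ W
n=28: can move to 24, which is L ⇒ W
n=29: can move to 25, which is L ⇒ W
n=30: can move to 23, which is L ⇒ W
n=31: can move to 24, which is L ⇒ W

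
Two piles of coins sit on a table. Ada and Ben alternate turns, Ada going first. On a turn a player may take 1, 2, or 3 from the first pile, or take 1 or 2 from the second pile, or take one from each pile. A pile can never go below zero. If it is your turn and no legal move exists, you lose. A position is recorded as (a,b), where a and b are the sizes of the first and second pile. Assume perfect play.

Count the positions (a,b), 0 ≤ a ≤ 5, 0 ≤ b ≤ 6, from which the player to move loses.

Compute win/loss labels from the base case upward. A position with no move is L. Any other position is W if it can reach an L in one move, else L.
Every move lowers a or b (never raises either), so fill the grid row by row in increasing a, and left to right within a row: each cell's successors are then already labelled.
      b=0  b=1  b=2  b=3  b=4  b=5  b=6
a=0:    L    W    W    L    W    W    L
a=1:    W    W    L    W    W    L    W
a=2:    W    L    W    W    L    W    W
a=3:    W    W    W    W    W    W    W
a=4:    L    W    W    L    W    W    L
a=5:    W    W    L    W    W    L    W
Cells with no legal move (terminal, hence L): (0,0).
The remaining L cells, each justified by listing all of its moves:
(0,3): L (options (0,2)(W), (0,1)(W) are all W)
(0,6): L (options (0,5)(W), (0,4)(W) are all W)
(1,2): L (options (0,2)(W), (1,1)(W), (1,0)(W), (0,1)(W) are all W)
(1,5): L (options (0,5)(W), (1,4)(W), (1,3)(W), (0,4)(W) are all W)
(2,1): L (options (1,1)(W), (0,1)(W), (2,0)(W), (1,0)(W) are all W)
(2,4): L (options (1,4)(W), (0,4)(W), (2,3)(W), (2,2)(W), (1,3)(W) are all W)
(4,0): L (options (3,0)(W), (2,0)(W), (1,0)(W) are all W)
(4,3): L (options (3,3)(W), (2,3)(W), (1,3)(W), (4,2)(W), (4,1)(W), (3,2)(W) are all W)
(4,6): L (options (3,6)(W), (2,6)(W), (1,6)(W), (4,5)(W), (4,4)(W), (3,5)(W) are all W)
(5,2): L (options (4,2)(W), (3,2)(W), (2,2)(W), (5,1)(W), (5,0)(W), (4,1)(W) are all W)
(5,5): L (options (4,5)(W), (3,5)(W), (2,5)(W), (5,4)(W), (5,3)(W), (4,4)(W) are all W)
Every other cell has at least one move into one of the L cells above, so it is W.
L cells per row: a=0: 3, a=1: 2, a=2: 2, a=3: 0, a=4: 3, a=5: 2; total 12.

12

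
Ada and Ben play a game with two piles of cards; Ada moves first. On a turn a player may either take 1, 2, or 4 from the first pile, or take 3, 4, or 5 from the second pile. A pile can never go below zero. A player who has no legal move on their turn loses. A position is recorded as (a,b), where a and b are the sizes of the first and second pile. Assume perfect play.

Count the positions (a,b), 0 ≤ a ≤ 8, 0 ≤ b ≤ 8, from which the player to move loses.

Build the W/L table. Terminal = L. A non-terminal position is W if it has a move to some L; otherwise it is L.
Every move lowers a or b (never raises either), so fill the grid row by row in increasing a, and left to right within a row: each cell's successors are then already labelled.
      b=0  b=1  b=2  b=3  b=4  b=5  b=6  b=7  b=8
a=0:    L    L    L    W    W    W    W    W    L
a=1:    W    W    W    L    L    L    W    W    W
a=2:    W    W    W    W    W    W    L    L    W
a=3:    L    L    L    W    W    W    W    W    L
a=4:    W    W    W    L    L    L    W    W    W
a=5:    W    W    W    W    W    W    L    L    W
a=6:    L    L    L    W    W    W    W    W    L
a=7:    W    W    W    L    L    L    W    W    W
a=8:    W    W    W    W    W    W    L    L    W
Cells with no legal move (terminal, hence L): (0,0), (0,1), (0,2).
The remaining L cells, each justified by listing all of its moves:
(0,8): only reaches (0,5)(W), (0,4)(W), (0,3)(W), all W → L
(1,3): only reaches (0,3)(W), (1,0)(W), all W → L
(1,4): only reaches (0,4)(W), (1,1)(W), (1,0)(W), all W → L
(1,5): only reaches (0,5)(W), (1,2)(W), (1,1)(W), (1,0)(W), all W → L
(2,6): only reaches (1,6)(W), (0,6)(W), (2,3)(W), (2,2)(W), (2,1)(W), all W → L
(2,7): only reaches (1,7)(W), (0,7)(W), (2,4)(W), (2,3)(W), (2,2)(W), all W → L
(3,0): only reaches (2,0)(W), (1,0)(W), all W → L
(3,1): only reaches (2,1)(W), (1,1)(W), all W → L
(3,2): only reaches (2,2)(W), (1,2)(W), all W → L
(3,8): only reaches (2,8)(W), (1,8)(W), (3,5)(W), (3,4)(W), (3,3)(W), all W → L
(4,3): only reaches (3,3)(W), (2,3)(W), (0,3)(W), (4,0)(W), all W → L
(4,4): only reaches (3,4)(W), (2,4)(W), (0,4)(W), (4,1)(W), (4,0)(W), all W → L
(4,5): only reaches (3,5)(W), (2,5)(W), (0,5)(W), (4,2)(W), (4,1)(W), (4,0)(W), all W → L
(5,6): only reaches (4,6)(W), (3,6)(W), (1,6)(W), (5,3)(W), (5,2)(W), (5,1)(W), all W → L
(5,7): only reaches (4,7)(W), (3,7)(W), (1,7)(W), (5,4)(W), (5,3)(W), (5,2)(W), all W → L
(6,0): only reaches (5,0)(W), (4,0)(W), (2,0)(W), all W → L
(6,1): only reaches (5,1)(W), (4,1)(W), (2,1)(W), all W → L
(6,2): only reaches (5,2)(W), (4,2)(W), (2,2)(W), all W → L
(6,8): only reaches (5,8)(W), (4,8)(W), (2,8)(W), (6,5)(W), (6,4)(W), (6,3)(W), all W → L
(7,3): only reaches (6,3)(W), (5,3)(W), (3,3)(W), (7,0)(W), all W → L
(7,4): only reaches (6,4)(W), (5,4)(W), (3,4)(W), (7,1)(W), (7,0)(W), all W → L
(7,5): only reaches (6,5)(W), (5,5)(W), (3,5)(W), (7,2)(W), (7,1)(W), (7,0)(W), all W → L
(8,6): only reaches (7,6)(W), (6,6)(W), (4,6)(W), (8,3)(W), (8,2)(W), (8,1)(W), all W → L
(8,7): only reaches (7,7)(W), (6,7)(W), (4,7)(W), (8,4)(W), (8,3)(W), (8,2)(W), all W → L
Every other cell has at least one move into one of the L cells above, so it is W.
L cells per row: a=0: 4, a=1: 3, a=2: 2, a=3: 4, a=4: 3, a=5: 2, a=6: 4, a=7: 3, a=8: 2; total 27.

27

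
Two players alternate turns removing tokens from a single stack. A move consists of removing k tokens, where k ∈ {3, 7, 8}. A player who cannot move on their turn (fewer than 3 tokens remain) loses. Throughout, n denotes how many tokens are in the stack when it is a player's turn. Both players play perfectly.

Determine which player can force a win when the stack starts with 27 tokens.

Build the W/L table. Terminal = L. A non-terminal position is W if it has a move to some L; otherwise it is L.
n=0: no move → L
n=1: no move → L
n=2: no move → L
n=3: →0(L), so W
n=4: →1(L), so W
n=5: →2(L), so W
n=6: →3(W) only, which is W, so L
n=7: →0(L), so W
n=8: →1(L), so W
n=9: →6(L), so W
n=10: →2(L), so W
n=11: →8(W), 4(W), 3(W) — all W, so L
n=12: →9(W), 5(W), 4(W) — all W, so L
n=13: →6(L), so W
n=14: →11(L), so W
n=15: →12(L), so W
n=16: →13(W), 9(W), 8(W) — all W, so L
n=17: →14(W), 10(W), 9(W) — all W, so L
n=18: →11(L), so W
n=19: →16(L), so W
n=20: →17(L), so W
n=21: →18(W), 14(W), 13(W) — all W, so L
n=22: →19(W), 15(W), 14(W) — all W, so L
n=23: →16(L), so W
n=24: →21(L), so W
n=25: →22(L), so W
n=26: →23(W), 19(W), 18(W) — all W, so L
n=27: →24(W), 20(W), 19(W) — all W, so L
The starting position 27 is L: whatever the player to move does, the opponent receives a W position.

The second player wins.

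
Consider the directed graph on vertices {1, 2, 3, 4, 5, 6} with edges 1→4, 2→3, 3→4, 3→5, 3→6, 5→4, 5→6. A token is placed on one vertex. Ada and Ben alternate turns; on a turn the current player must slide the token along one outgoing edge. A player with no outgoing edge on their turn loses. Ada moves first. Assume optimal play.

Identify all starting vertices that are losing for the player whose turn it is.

Use the standard recursion: the mover loses at a terminal position; elsewhere, the mover wins exactly when some move hands the opponent an L position.
Every edge goes from a vertex to one that appears earlier in the order 4, 6, 5, 3, 1, 2, so processing vertices in that order labels each vertex after all of its successors.
4: no outgoing edge → L
6: no outgoing edge → L
5: W (go to 6, an L position)
3: W (go to 6, an L position)
1: W (go to 4, an L position)
2: L (sole option 3(W) is W)
The losing starting vertices are exactly the entries labelled L in this table (3 of them).

2, 4, 6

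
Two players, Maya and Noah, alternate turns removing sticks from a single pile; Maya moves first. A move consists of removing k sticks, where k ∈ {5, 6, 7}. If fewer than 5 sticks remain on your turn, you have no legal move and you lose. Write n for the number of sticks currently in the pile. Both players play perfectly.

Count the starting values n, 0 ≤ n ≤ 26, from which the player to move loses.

13

Use the standard recursion: the mover loses at a terminal position; elsewhere, the mover wins exactly when some move hands the opponent an L position.
n=0: no move → L
n=1: no move → L
n=2: no move → L
n=3: no move → L
n=4: no move → L
n=5: can move to 0, which is L ⇒ W
n=6: can move to 1, which is L ⇒ W
n=7: can move to 2, which is L ⇒ W
n=8: can move to 3, which is L ⇒ W
n=9: can move to 4, which is L ⇒ W
n=10: can move to 4, which is L ⇒ W
n=11: can move to 4, which is L ⇒ W
n=12: moves to 7(W), 6(W), 5(W); every one is W ⇒ L
n=13: moves to 8(W), 7(W), 6(W); every one is W ⇒ L
n=14: moves to 9(W), 8(W), 7(W); every one is W ⇒ L
n=15: moves to 10(W), 9(W), 8(W); every one is W ⇒ L
n=16: moves to 11(W), 10(W), 9(W); every one is W ⇒ L
n=17: can move to 12, which is L ⇒ W
n=18: can move to 13, which is L ⇒ W
n=19: can move to 14, which is L ⇒ W
n=20: can move to 15, which is L ⇒ W
n=21: can move to 16, which is L ⇒ W
n=22: can move to 16, which is L ⇒ W
n=23: can move to 16, which is L ⇒ W
n=24: moves to 19(W), 18(W), 17(W); every one is W ⇒ L
n=25: moves to 20(W), 19(W), 18(W); every one is W ⇒ L
n=26: moves to 21(W), 20(W), 19(W); every one is W ⇒ L
L entries with 0 ≤ n ≤ 26: n = 0, 1, 2, 3, 4, 12, 13, 14, 15, 16, 24, 25, 26; that makes 13.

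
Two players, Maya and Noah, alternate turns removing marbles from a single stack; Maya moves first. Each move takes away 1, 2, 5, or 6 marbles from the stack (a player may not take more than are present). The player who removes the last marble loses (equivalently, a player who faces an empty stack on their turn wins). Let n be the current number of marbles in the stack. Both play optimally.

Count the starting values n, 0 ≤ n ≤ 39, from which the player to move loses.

12

Build the W/L table. Terminal = W. A non-terminal position is W if it has a move to some L; otherwise it is L.
n=0: no move; the opponent has just taken the last marble and therefore loses → W
n=1: →0(W) only, which is W, so L
n=2: →1(L), so W
n=3: →1(L), so W
n=4: →3(W), 2(W) — all W, so L
n=5: →4(L), so W
n=6: →4(L), so W
n=7: →1(L), so W
n=8: →7(W), 6(W), 3(W), 2(W) — all W, so L
n=9: →8(L), so W
n=10: →8(L), so W
n=11: →10(W), 9(W), 6(W), 5(W) — all W, so L
n=12: →11(L), so W
n=13: →11(L), so W
n=14: →8(L), so W
n=15: →14(W), 13(W), 10(W), 9(W) — all W, so L
n=16: →15(L), so W
n=17: →15(L), so W
n=18: →17(W), 16(W), 13(W), 12(W) — all W, so L
n=19: →18(L), so W
n=20: →18(L), so W
n=21: →15(L), so W
n=22: →21(W), 20(W), 17(W), 16(W) — all W, so L
n=23: →22(L), so W
n=24: →22(L), so W
n=25: →24(W), 23(W), 20(W), 19(W) — all W, so L
n=26: →25(L), so W
n=27: →25(L), so W
n=28: →22(L), so W
n=29: →28(W), 27(W), 24(W), 23(W) — all W, so L
n=30: →29(L), so W
n=31: →29(L), so W
n=32: →31(W), 30(W), 27(W), 26(W) — all W, so L
n=33: →32(L), so W
n=34: →32(L), so W
n=35: →29(L), so W
n=36: →35(W), 34(W), 31(W), 30(W) — all W, so L
n=37: →36(L), so W
n=38: →36(L), so W
n=39: →38(W), 37(W), 34(W), 33(W) — all W, so L
L entries with 0 ≤ n ≤ 39: n = 1, 4, 8, 11, 15, 18, 22, 25, 29, 32, 36, 39; that makes 12.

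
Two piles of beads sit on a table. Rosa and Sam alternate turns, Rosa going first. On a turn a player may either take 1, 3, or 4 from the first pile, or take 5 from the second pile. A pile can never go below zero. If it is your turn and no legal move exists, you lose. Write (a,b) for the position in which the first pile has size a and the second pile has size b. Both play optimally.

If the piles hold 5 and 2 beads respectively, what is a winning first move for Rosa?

Move to (2,2).

Compute win/loss labels from the base case upward. A position with no move is L. Any other position is W if it can reach an L in one move, else L.
No move ever increases a pile, so every position that can arise here has a ≤ 5 and b ≤ 2; it is enough to label the cells with 0 ≤ a ≤ 5 and 0 ≤ b ≤ 2.
Every move lowers a or b (never raises either), so fill the grid row by row in increasing a, and left to right within a row: each cell's successors are then already labelled.
      b=0  b=1  b=2
a=0:    L    L    L
a=1:    W    W    W
a=2:    L    L    L
a=3:    W    W    W
a=4:    W    W    W
a=5:    W    W    W
Cells with no legal move (terminal, hence L): (0,0), (0,1), (0,2).
The remaining L cells, each justified by listing all of its moves:
(2,0): the only move is to (1,0)(W), a W ⇒ L
(2,1): the only move is to (1,1)(W), a W ⇒ L
(2,2): the only move is to (1,2)(W), a W ⇒ L
Every other cell has at least one move into one of the L cells above, so it is W.
From (5,2), the L positions reachable in one move are: (2,2).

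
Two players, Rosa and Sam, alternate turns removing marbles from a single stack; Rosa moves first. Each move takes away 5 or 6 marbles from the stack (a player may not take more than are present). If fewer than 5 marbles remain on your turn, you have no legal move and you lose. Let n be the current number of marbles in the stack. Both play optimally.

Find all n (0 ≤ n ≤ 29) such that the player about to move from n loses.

0, 1, 2, 3, 4, 11, 12, 13, 14, 15, 22, 23, 24, 25, 26

Compute win/loss labels from the base case upward. A position with no move is L. Any other position is W if it can reach an L in one move, else L.
n=0: no move → L
n=1: no move → L
n=2: no move → L
n=3: no move → L
n=4: no move → L
n=5: reaches L-position 0 → W
n=6: reaches L-position 1 → W
n=7: reaches L-position 2 → W
n=8: reaches L-position 3 → W
n=9: reaches L-position 4 → W
n=10: reaches L-position 4 → W
n=11: only reaches 6(W), 5(W), all W → L
n=12: only reaches 7(W), 6(W), all W → L
n=13: only reaches 8(W), 7(W), all W → L
n=14: only reaches 9(W), 8(W), all W → L
n=15: only reaches 10(W), 9(W), all W → L
n=16: reaches L-position 11 → W
n=17: reaches L-position 12 → W
n=18: reaches L-position 13 → W
n=19: reaches L-position 14 → W
n=20: reaches L-position 15 → W
n=21: reaches L-position 15 → W
n=22: only reaches 17(W), 16(W), all W → L
n=23: only reaches 18(W), 17(W), all W → L
n=24: only reaches 19(W), 18(W), all W → L
n=25: only reaches 20(W), 19(W), all W → L
n=26: only reaches 21(W), 20(W), all W → L
n=27: reaches L-position 22 → W
n=28: reaches L-position 23 → W
n=29: reaches L-position 24 → W
The losing starting values of n are exactly the entries labelled L in this table (15 of them).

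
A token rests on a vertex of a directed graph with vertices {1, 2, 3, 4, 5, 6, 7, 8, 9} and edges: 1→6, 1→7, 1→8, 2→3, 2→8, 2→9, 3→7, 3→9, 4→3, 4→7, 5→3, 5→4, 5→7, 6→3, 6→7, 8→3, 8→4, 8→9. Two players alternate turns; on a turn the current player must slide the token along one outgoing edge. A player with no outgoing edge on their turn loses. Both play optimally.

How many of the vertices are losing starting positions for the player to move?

2

Positions with no move are L. A position that does have a move is losing for the player to move precisely when every available move leads to a winning position for the opponent. Fill in the labels:
Every edge goes from a vertex to one that appears earlier in the order 9, 7, 3, 4, 6, 5, 8, 1, 2, so processing vertices in that order labels each vertex after all of its successors.
9: no outgoing edge → L
7: no outgoing edge → L
3: can move to 7, which is L ⇒ W
4: can move to 7, which is L ⇒ W
6: can move to 7, which is L ⇒ W
5: can move to 7, which is L ⇒ W
8: can move to 9, which is L ⇒ W
1: can move to 7, which is L ⇒ W
2: can move to 9, which is L ⇒ W
The L vertices are 7, 9; that is 2 in all.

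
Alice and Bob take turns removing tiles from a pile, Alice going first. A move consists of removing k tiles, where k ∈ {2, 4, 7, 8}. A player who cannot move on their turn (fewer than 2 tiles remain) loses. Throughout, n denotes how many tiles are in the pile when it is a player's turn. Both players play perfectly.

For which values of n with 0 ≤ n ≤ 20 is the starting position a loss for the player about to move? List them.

Use the standard recursion: the mover loses at a terminal position; elsewhere, the mover wins exactly when some move hands the opponent an L position.
n=0: no move → L
n=1: no move → L
n=2: reaches L-position 0 → W
n=3: reaches L-position 1 → W
n=4: reaches L-position 0 → W
n=5: reaches L-position 1 → W
n=6: only reaches 4(W), 2(W), all W → L
n=7: reaches L-position 0 → W
n=8: reaches L-position 6 → W
n=9: reaches L-position 1 → W
n=10: reaches L-position 6 → W
n=11: only reaches 9(W), 7(W), 4(W), 3(W), all W → L
n=12: only reaches 10(W), 8(W), 5(W), 4(W), all W → L
n=13: reaches L-position 11 → W
n=14: reaches L-position 12 → W
n=15: reaches L-position 11 → W
n=16: reaches L-position 12 → W
n=17: only reaches 15(W), 13(W), 10(W), 9(W), all W → L
n=18: reaches L-position 11 → W
n=19: reaches L-position 17 → W
n=20: reaches L-position 12 → W
Reading off the rows marked L gives the requested list; there are 6 such values of n.

0, 1, 6, 11, 12, 17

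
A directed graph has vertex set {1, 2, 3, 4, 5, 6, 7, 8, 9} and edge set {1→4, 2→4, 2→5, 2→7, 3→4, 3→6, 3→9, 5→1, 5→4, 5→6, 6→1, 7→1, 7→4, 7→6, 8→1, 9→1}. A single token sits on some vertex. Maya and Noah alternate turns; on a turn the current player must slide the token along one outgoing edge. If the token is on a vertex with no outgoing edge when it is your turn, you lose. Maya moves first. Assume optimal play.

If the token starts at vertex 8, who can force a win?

Work bottom-up. With no move the player to move loses. Otherwise the position is W if at least one move leads to an L position for the opponent, and L if every move leads to a W.
Every edge goes from a vertex to one that appears earlier in the order 4, 1, 9, 6, 5, 7, 8, 2, 3, so processing vertices in that order labels each vertex after all of its successors.
4: no outgoing edge → L
1: reaches L-position 4 → W
9: only reaches 1(W), which is W → L
6: only reaches 1(W), which is W → L
5: reaches L-position 6 → W
7: reaches L-position 6 → W
8: only reaches 1(W), which is W → L
2: reaches L-position 4 → W
3: reaches L-position 6 → W
The starting position 8 is L: whatever Maya does, the opponent receives a W position.

Noah wins.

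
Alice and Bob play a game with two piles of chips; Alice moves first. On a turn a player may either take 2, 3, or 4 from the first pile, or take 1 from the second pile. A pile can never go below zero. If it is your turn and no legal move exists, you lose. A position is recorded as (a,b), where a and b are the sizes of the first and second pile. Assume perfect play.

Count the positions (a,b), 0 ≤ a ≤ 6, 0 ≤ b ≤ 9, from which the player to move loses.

Compute win/loss labels from the base case upward. A position with no move is L. Any other position is W if it can reach an L in one move, else L.
Every move lowers a or b (never raises either), so fill the grid row by row in increasing a, and left to right within a row: each cell's successors are then already labelled.
      b=0  b=1  b=2  b=3  b=4  b=5  b=6  b=7  b=8  b=9
a=0:    L    W    L    W    L    W    L    W    L    W
a=1:    L    W    L    W    L    W    L    W    L    W
a=2:    W    L    W    L    W    L    W    L    W    L
a=3:    W    L    W    L    W    L    W    L    W    L
a=4:    W    W    W    W    W    W    W    W    W    W
a=5:    W    W    W    W    W    W    W    W    W    W
a=6:    L    W    L    W    L    W    L    W    L    W
Cells with no legal move (terminal, hence L): (0,0), (1,0).
The remaining L cells, each justified by listing all of its moves:
(0,2): →(0,1)(W) only, which is W, so L
(0,4): →(0,3)(W) only, which is W, so L
(0,6): →(0,5)(W) only, which is W, so L
(0,8): →(0,7)(W) only, which is W, so L
(1,2): →(1,1)(W) only, which is W, so L
(1,4): →(1,3)(W) only, which is W, so L
(1,6): →(1,5)(W) only, which is W, so L
(1,8): →(1,7)(W) only, which is W, so L
(2,1): →(0,1)(W), (2,0)(W) — all W, so L
(2,3): →(0,3)(W), (2,2)(W) — all W, so L
(2,5): →(0,5)(W), (2,4)(W) — all W, so L
(2,7): →(0,7)(W), (2,6)(W) — all W, so L
(2,9): →(0,9)(W), (2,8)(W) — all W, so L
(3,1): →(1,1)(W), (0,1)(W), (3,0)(W) — all W, so L
(3,3): →(1,3)(W), (0,3)(W), (3,2)(W) — all W, so L
(3,5): →(1,5)(W), (0,5)(W), (3,4)(W) — all W, so L
(3,7): →(1,7)(W), (0,7)(W), (3,6)(W) — all W, so L
(3,9): →(1,9)(W), (0,9)(W), (3,8)(W) — all W, so L
(6,0): →(4,0)(W), (3,0)(W), (2,0)(W) — all W, so L
(6,2): →(4,2)(W), (3,2)(W), (2,2)(W), (6,1)(W) — all W, so L
(6,4): →(4,4)(W), (3,4)(W), (2,4)(W), (6,3)(W) — all W, so L
(6,6): →(4,6)(W), (3,6)(W), (2,6)(W), (6,5)(W) — all W, so L
(6,8): →(4,8)(W), (3,8)(W), (2,8)(W), (6,7)(W) — all W, so L
Every other cell has at least one move into one of the L cells above, so it is W.
L cells per row: a=0: 5, a=1: 5, a=2: 5, a=3: 5, a=4: 0, a=5: 0, a=6: 5; total 25.

25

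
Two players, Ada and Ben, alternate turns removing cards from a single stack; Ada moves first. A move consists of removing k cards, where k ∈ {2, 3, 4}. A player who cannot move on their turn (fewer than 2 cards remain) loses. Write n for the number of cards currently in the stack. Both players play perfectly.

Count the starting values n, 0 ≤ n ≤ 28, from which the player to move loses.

10

Build the W/L table. Terminal = L. A non-terminal position is W if it has a move to some L; otherwise it is L.
n=0: no move → L
n=1: no move → L
n=2: W (go to 0, an L position)
n=3: W (go to 1, an L position)
n=4: W (go to 1, an L position)
n=5: W (go to 1, an L position)
n=6: L (options 4(W), 3(W), 2(W) are all W)
n=7: L (options 5(W), 4(W), 3(W) are all W)
n=8: W (go to 6, an L position)
n=9: W (go to 7, an L position)
n=10: W (go to 7, an L position)
n=11: W (go to 7, an L position)
n=12: L (options 10(W), 9(W), 8(W) are all W)
n=13: L (options 11(W), 10(W), 9(W) are all W)
n=14: W (go to 12, an L position)
n=15: W (go to 13, an L position)
n=16: W (go to 13, an L position)
n=17: W (go to 13, an L position)
n=18: L (options 16(W), 15(W), 14(W) are all W)
n=19: L (options 17(W), 16(W), 15(W) are all W)
n=20: W (go to 18, an L position)
n=21: W (go to 19, an L position)
n=22: W (go to 19, an L position)
n=23: W (go to 19, an L position)
n=24: L (options 22(W), 21(W), 20(W) are all W)
n=25: L (options 23(W), 22(W), 21(W) are all W)
n=26: W (go to 24, an L position)
n=27: W (go to 25, an L position)
n=28: W (go to 25, an L position)
L entries with 0 ≤ n ≤ 28: n = 0, 1, 6, 7, 12, 13, 18, 19, 24, 25; that makes 10.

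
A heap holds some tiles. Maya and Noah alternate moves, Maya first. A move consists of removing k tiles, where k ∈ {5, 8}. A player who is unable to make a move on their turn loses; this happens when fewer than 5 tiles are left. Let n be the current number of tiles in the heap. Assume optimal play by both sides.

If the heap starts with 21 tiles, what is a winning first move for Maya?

Classify positions by backward induction: terminal positions (no move available) are L. From any other position, the mover wins iff some move reaches an L.
n=0: no move → L
n=1: no move → L
n=2: no move → L
n=3: no move → L
n=4: no move → L
n=5: reaches L-position 0 → W
n=6: reaches L-position 1 → W
n=7: reaches L-position 2 → W
n=8: reaches L-position 3 → W
n=9: reaches L-position 4 → W
n=10: reaches L-position 2 → W
n=11: reaches L-position 3 → W
n=12: reaches L-position 4 → W
n=13: only reaches 8(W), 5(W), all W → L
n=14: only reaches 9(W), 6(W), all W → L
n=15: only reaches 10(W), 7(W), all W → L
n=16: only reaches 11(W), 8(W), all W → L
n=17: only reaches 12(W), 9(W), all W → L
n=18: reaches L-position 13 → W
n=19: reaches L-position 14 → W
n=20: reaches L-position 15 → W
n=21: reaches L-position 16 → W
From 21, the L positions reachable in one move are: 16, 13. Any move reaching one of these is winning.

Remove 5, leaving 16.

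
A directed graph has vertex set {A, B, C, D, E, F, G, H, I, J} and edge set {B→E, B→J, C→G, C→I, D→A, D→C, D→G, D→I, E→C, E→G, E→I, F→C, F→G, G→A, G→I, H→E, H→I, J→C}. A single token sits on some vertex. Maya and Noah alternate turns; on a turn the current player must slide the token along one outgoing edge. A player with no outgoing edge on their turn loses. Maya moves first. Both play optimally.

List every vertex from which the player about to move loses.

Classify positions by backward induction: terminal positions (no move available) are L. From any other position, the mover wins iff some move reaches an L.
Every edge goes from a vertex to one that appears earlier in the order I, A, G, C, F, D, J, E, H, B, so processing vertices in that order labels each vertex after all of its successors.
I: no outgoing edge → L
A: no outgoing edge → L
G: can move to A, which is L ⇒ W
C: can move to I, which is L ⇒ W
F: moves to C(W), G(W); every one is W ⇒ L
D: can move to A, which is L ⇒ W
J: the only move is to C(W), a W ⇒ L
E: can move to I, which is L ⇒ W
H: can move to I, which is L ⇒ W
B: can move to J, which is L ⇒ W
Reading off the rows marked L gives the requested list; there are 4 such vertices.

A, F, I, J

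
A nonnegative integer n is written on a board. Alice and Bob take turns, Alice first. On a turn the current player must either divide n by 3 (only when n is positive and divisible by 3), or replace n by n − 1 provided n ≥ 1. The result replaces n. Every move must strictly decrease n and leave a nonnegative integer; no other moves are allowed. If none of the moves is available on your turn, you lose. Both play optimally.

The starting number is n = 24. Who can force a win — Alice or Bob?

Bob wins.

Positions with no move are L. A position that does have a move is losing for the player to move precisely when every available move leads to a winning position for the opponent. Fill in the labels:
n=0: no move → L
n=1: can move to 0, which is L ⇒ W
n=2: the only move is to 1(W), a W ⇒ L
n=3: can move to 2, which is L ⇒ W
n=4: the only move is to 3(W), a W ⇒ L
n=5: can move to 4, which is L ⇒ W
n=6: can move to 2, which is L ⇒ W
n=7: the only move is to 6(W), a W ⇒ L
n=8: can move to 7, which is L ⇒ W
n=9: moves to 3(W), 8(W); every one is W ⇒ L
n=10: can move to 9, which is L ⇒ W
n=11: the only move is to 10(W), a W ⇒ L
n=12: can move to 4, which is L ⇒ W
n=13: the only move is to 12(W), a W ⇒ L
n=14: can move to 13, which is L ⇒ W
n=15: moves to 5(W), 14(W); every one is W ⇒ L
n=16: can move to 15, which is L ⇒ W
n=17: the only move is to 16(W), a W ⇒ L
n=18: can move to 17, which is L ⇒ W
n=19: the only move is to 18(W), a W ⇒ L
n=20: can move to 19, which is L ⇒ W
n=21: can move to 7, which is L ⇒ W
n=22: the only move is to 21(W), a W ⇒ L
n=23: can move to 22, which is L ⇒ W
n=24: moves to 8(W), 23(W); every one is W ⇒ L
Every move from 24 reaches a W position, so the mover loses.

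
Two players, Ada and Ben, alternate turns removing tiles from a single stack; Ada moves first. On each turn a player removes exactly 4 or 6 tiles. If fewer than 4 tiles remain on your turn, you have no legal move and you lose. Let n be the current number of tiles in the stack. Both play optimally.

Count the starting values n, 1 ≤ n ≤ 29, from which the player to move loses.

Positions with no move are L. A position that does have a move is losing for the player to move precisely when every available move leads to a winning position for the opponent. Fill in the labels:
n=0: no move → L
n=1: no move → L
n=2: no move → L
n=3: no move → L
n=4: can move to 0, which is L ⇒ W
n=5: can move to 1, which is L ⇒ W
n=6: can move to 2, which is L ⇒ W
n=7: can move to 3, which is L ⇒ W
n=8: can move to 2, which is L ⇒ W
n=9: can move to 3, which is L ⇒ W
n=10: moves to 6(W), 4(W); every one is W ⇒ L
n=11: moves to 7(W), 5(W); every one is W ⇒ L
n=12: moves to 8(W), 6(W); every one is W ⇒ L
n=13: moves to 9(W), 7(W); every one is W ⇒ L
n=14: can move to 10, which is L ⇒ W
n=15: can move to 11, which is L ⇒ W
n=16: can move to 12, which is L ⇒ W
n=17: can move to 13, which is L ⇒ W
n=18: can move to 12, which is L ⇒ W
n=19: can move to 13, which is L ⇒ W
n=20: moves to 16(W), 14(W); every one is W ⇒ L
n=21: moves to 17(W), 15(W); every one is W ⇒ L
n=22: moves to 18(W), 16(W); every one is W ⇒ L
n=23: moves to 19(W), 17(W); every one is W ⇒ L
n=24: can move to 20, which is L ⇒ W
n=25: can move to 21, which is L ⇒ W
n=26: can move to 22, which is L ⇒ W
n=27: can move to 23, which is L ⇒ W
n=28: can move to 22, which is L ⇒ W
n=29: can move to 23, which is L ⇒ W
L entries with 1 ≤ n ≤ 29 (n=0 is outside the asked range and is not counted): n = 1, 2, 3, 10, 11, 12, 13, 20, 21, 22, 23; that makes 11.

11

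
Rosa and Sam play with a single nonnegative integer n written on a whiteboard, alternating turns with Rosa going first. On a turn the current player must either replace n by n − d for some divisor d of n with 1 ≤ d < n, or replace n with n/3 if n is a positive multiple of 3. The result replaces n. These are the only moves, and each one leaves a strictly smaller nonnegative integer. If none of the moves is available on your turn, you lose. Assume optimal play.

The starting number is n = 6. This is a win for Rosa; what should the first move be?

Positions with no move are L. A position that does have a move is losing for the player to move precisely when every available move leads to a winning position for the opponent. Fill in the labels:
n=0: no move → L
n=1: no move → L
n=2: →1(L), so W
n=3: →1(L), so W
n=4: →2(W), 3(W) — all W, so L
n=5: →4(L), so W
n=6: →4(L), so W
From 6, the L positions reachable in one move are: 4.

Move to 4.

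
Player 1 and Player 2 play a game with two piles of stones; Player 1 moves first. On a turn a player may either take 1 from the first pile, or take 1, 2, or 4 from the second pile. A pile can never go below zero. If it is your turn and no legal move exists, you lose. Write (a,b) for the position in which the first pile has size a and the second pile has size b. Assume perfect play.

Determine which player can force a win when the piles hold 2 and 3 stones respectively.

Player 2 wins.

Positions with no move are L. A position that does have a move is losing for the player to move precisely when every available move leads to a winning position for the opponent. Fill in the labels:
No move ever increases a pile, so every position that can arise here has a ≤ 2 and b ≤ 3; it is enough to label the cells with 0 ≤ a ≤ 2 and 0 ≤ b ≤ 3.
Every move lowers a or b (never raises either), so fill the grid row by row in increasing a, and left to right within a row: each cell's successors are then already labelled.
      b=0  b=1  b=2  b=3
a=0:    L    W    W    L
a=1:    W    L    W    W
a=2:    L    W    W    L
Cells with no legal move (terminal, hence L): (0,0).
The remaining L cells, each justified by listing all of its moves:
(0,3): L (options (0,2)(W), (0,1)(W) are all W)
(1,1): L (options (0,1)(W), (1,0)(W) are all W)
(2,0): L (sole option (1,0)(W) is W)
(2,3): L (options (1,3)(W), (2,2)(W), (2,1)(W) are all W)
Every other cell has at least one move into one of the L cells above, so it is W.
Every move from (2,3) reaches a W position, so the mover loses.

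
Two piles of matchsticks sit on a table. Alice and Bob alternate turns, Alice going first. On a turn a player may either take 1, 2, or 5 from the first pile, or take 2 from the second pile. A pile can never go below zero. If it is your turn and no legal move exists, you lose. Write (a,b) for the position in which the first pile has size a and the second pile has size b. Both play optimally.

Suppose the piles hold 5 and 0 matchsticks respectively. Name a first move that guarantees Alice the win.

Compute win/loss labels from the base case upward. A position with no move is L. Any other position is W if it can reach an L in one move, else L.
No move ever increases a pile, so every position that can arise here has a ≤ 5 and b ≤ 0; it is enough to label the cells with 0 ≤ a ≤ 5 and 0 ≤ b ≤ 0.
Every move lowers a or b (never raises either), so fill the grid row by row in increasing a, and left to right within a row: each cell's successors are then already labelled.
      b=0
a=0:    L
a=1:    W
a=2:    W
a=3:    L
a=4:    W
a=5:    W
Cells with no legal move (terminal, hence L): (0,0).
The remaining L cells, each justified by listing all of its moves:
(3,0): →(2,0)(W), (1,0)(W) — all W, so L
Every other cell has at least one move into one of the L cells above, so it is W.
From (5,0), the L positions reachable in one move are: (3,0), (0,0). Any move reaching one of these is winning.

Move to (3,0).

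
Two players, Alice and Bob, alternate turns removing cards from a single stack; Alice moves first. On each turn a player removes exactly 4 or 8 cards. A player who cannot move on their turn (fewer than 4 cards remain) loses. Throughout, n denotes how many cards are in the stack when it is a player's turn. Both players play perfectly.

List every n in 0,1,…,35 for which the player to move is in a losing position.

Positions with no move are L. A position that does have a move is losing for the player to move precisely when every available move leads to a winning position for the opponent. Fill in the labels:
n=0: no move → L
n=1: no move → L
n=2: no move → L
n=3: no move → L
n=4: W (go to 0, an L position)
n=5: W (go to 1, an L position)
n=6: W (go to 2, an L position)
n=7: W (go to 3, an L position)
n=8: W (go to 0, an L position)
n=9: W (go to 1, an L position)
n=10: W (go to 2, an L position)
n=11: W (go to 3, an L position)
n=12: L (options 8(W), 4(W) are all W)
n=13: L (options 9(W), 5(W) are all W)
n=14: L (options 10(W), 6(W) are all W)
n=15: L (options 11(W), 7(W) are all W)
n=16: W (go to 12, an L position)
n=17: W (go to 13, an L position)
n=18: W (go to 14, an L position)
n=19: W (go to 15, an L position)
n=20: W (go to 12, an L position)
n=21: W (go to 13, an L position)
n=22: W (go to 14, an L position)
n=23: W (go to 15, an L position)
n=24: L (options 20(W), 16(W) are all W)
n=25: L (options 21(W), 17(W) are all W)
n=26: L (options 22(W), 18(W) are all W)
n=27: L (options 23(W), 19(W) are all W)
n=28: W (go to 24, an L position)
n=29: W (go to 25, an L position)
n=30: W (go to 26, an L position)
n=31: W (go to 27, an L position)
n=32: W (go to 24, an L position)
n=33: W (go to 25, an L position)
n=34: W (go to 26, an L position)
n=35: W (go to 27, an L position)
The losing starting values of n are exactly the entries labelled L in this table (12 of them).

0, 1, 2, 3, 12, 13, 14, 15, 24, 25, 26, 27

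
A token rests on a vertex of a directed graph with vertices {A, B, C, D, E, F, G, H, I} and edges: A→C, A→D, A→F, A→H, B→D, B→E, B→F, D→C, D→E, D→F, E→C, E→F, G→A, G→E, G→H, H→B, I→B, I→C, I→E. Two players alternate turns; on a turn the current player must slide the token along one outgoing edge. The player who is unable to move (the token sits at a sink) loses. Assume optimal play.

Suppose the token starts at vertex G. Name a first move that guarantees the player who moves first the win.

Move to H.

Work bottom-up. With no move the player to move loses. Otherwise the position is W if at least one move leads to an L position for the opponent, and L if every move leads to a W.
Every edge goes from a vertex to one that appears earlier in the order C, F, E, D, B, H, A, G, I, so processing vertices in that order labels each vertex after all of its successors.
C: no outgoing edge → L
F: no outgoing edge → L
E: reaches L-position F → W
D: reaches L-position F → W
B: reaches L-position F → W
H: only reaches B(W), which is W → L
A: reaches L-position H → W
G: reaches L-position H → W
I: reaches L-position C → W
From G, the L positions reachable in one move are: H.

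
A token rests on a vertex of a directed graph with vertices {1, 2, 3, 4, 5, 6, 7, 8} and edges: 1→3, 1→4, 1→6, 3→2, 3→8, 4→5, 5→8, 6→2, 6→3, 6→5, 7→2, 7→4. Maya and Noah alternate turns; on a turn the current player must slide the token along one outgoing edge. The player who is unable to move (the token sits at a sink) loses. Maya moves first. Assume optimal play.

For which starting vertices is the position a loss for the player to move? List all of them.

2, 4, 8

Compute win/loss labels from the base case upward. A position with no move is L. Any other position is W if it can reach an L in one move, else L.
Every edge goes from a vertex to one that appears earlier in the order 8, 2, 5, 3, 4, 6, 1, 7, so processing vertices in that order labels each vertex after all of its successors.
8: no outgoing edge → L
2: no outgoing edge → L
5: can move to 8, which is L ⇒ W
3: can move to 2, which is L ⇒ W
4: the only move is to 5(W), a W ⇒ L
6: can move to 2, which is L ⇒ W
1: can move to 4, which is L ⇒ W
7: can move to 4, which is L ⇒ W
The losing starting vertices are exactly the entries labelled L in this table (3 of them).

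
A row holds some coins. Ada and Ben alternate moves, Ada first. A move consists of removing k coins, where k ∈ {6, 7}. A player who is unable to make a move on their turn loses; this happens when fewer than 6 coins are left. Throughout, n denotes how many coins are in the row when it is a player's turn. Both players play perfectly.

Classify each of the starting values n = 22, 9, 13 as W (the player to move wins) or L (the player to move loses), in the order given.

22: W, 9: W, 13: L

Classify positions by backward induction: terminal positions (no move available) are L. From any other position, the mover wins iff some move reaches an L.
n=0: no move → L
n=1: no move → L
n=2: no move → L
n=3: no move → L
n=4: no move → L
n=5: no move → L
n=6: can move to 0, which is L ⇒ W
n=7: can move to 1, which is L ⇒ W
n=8: can move to 2, which is L ⇒ W
n=9: can move to 3, which is L ⇒ W
n=10: can move to 4, which is L ⇒ W
n=11: can move to 5, which is L ⇒ W
n=12: can move to 5, which is L ⇒ W
n=13: moves to 7(W), 6(W); every one is W ⇒ L
n=14: moves to 8(W), 7(W); every one is W ⇒ L
n=15: moves to 9(W), 8(W); every one is W ⇒ L
n=16: moves to 10(W), 9(W); every one is W ⇒ L
n=17: moves to 11(W), 10(W); every one is W ⇒ L
n=18: moves to 12(W), 11(W); every one is W ⇒ L
n=19: can move to 13, which is L ⇒ W
n=20: can move to 14, which is L ⇒ W
n=21: can move to 15, which is L ⇒ W
n=22: can move to 16, which is L ⇒ W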